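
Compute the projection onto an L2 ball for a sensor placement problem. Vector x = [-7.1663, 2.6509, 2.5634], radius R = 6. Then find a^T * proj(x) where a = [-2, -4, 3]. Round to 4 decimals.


Step 1: Compute ||x|| (intermediates to 6 decimals).
||x|| = sqrt((-7.1663)^2 + 2.6509^2 + 2.5634^2) = 8.059414
Step 2: Project.
Since ||x|| > R, scale = R/||x|| = 6/8.059414 = 0.744471, proj(x) = scale * x
proj(x) = [-5.335103, 1.973518, 1.908377]
Step 3: Dot product.
a^T * proj(x) = -2*(-5.335103) - 4*1.973518 + 3*1.908377 = 8.5013


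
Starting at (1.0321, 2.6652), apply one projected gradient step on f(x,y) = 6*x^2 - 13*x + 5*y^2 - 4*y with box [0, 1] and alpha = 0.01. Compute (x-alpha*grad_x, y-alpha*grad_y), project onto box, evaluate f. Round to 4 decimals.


Step 1: Compute gradient at (1.0321, 2.6652).
grad_x = 2*6*1.0321 - 13 = -0.6148
grad_y = 2*5*2.6652 - 4 = 22.652
Step 2: Gradient step.
x_raw = 1.0321 - 0.01*-0.6148 = 1.0382
y_raw = 2.6652 - 0.01*22.652 = 2.4387
Step 3: Project onto [0, 1].
x_proj = clip(1.0382) = 1.0
y_proj = clip(2.4387) = 1.0
Step 4: Evaluate f.
f(1.0, 1.0) = -6.0


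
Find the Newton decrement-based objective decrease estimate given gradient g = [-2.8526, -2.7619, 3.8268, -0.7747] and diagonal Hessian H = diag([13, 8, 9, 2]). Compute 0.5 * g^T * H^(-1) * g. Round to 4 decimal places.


Step 1: H is diagonal, so H^(-1) * g = [-0.2194, -0.3452, 0.4252, -0.3874].
Step 2: g^T H^(-1) g = sum_i g_i^2 / H_ii
  = (-2.8526)^2/13 + (-2.7619)^2/8 + (3.8268)^2/9 + (-0.7747)^2/2
  = 0.6259 + 0.9535 + 1.6272 + 0.3001 = 3.5067
Step 3: Objective decrease = 0.5 * g^T H^(-1) g = 1.7533


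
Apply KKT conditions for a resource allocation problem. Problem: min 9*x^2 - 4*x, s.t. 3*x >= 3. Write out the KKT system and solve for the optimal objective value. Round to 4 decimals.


Step 1: Try lambda = 0 (constraint inactive).
x_unc = 4/(2*9) = 0.2222
Check: 3*0.2222 = 0.6666 < 3 -- violated!
Step 2: Constraint must be active: 3*x = 3
x* = 3/3 = 1.0
lambda = (2*9*1.0 - 4)/3 = 4.6667
Step 3: Compute optimal value.
f(x*) = 9*1.0^2 - 4*1.0 = 5.0


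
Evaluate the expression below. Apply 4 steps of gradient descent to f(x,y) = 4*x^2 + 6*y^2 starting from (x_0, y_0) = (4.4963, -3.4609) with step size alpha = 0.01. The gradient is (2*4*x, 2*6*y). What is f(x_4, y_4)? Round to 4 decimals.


Gradient descent on f(x,y) = 4*x^2 + 6*y^2.
Starting point: (4.4963, -3.4609), alpha = 0.01
Step 1: grad_x = 2*4*4.4963 = 35.9704, grad_y = 2*6*-3.4609 = -41.5308
  x_1 = 4.4963 - 0.01*35.9704 = 4.1366
  y_1 = -3.4609 - 0.01*-41.5308 = -3.0456
Step 2: grad_x = 2*4*4.1366 = 33.0928, grad_y = 2*6*-3.0456 = -36.5471
  x_2 = 4.1366 - 0.01*33.0928 = 3.8057
  y_2 = -3.0456 - 0.01*-36.5471 = -2.6801
Step 3: grad_x = 2*4*3.8057 = 30.4453, grad_y = 2*6*-2.6801 = -32.1615
  x_3 = 3.8057 - 0.01*30.4453 = 3.5012
  y_3 = -2.6801 - 0.01*-32.1615 = -2.3585
Step 4: grad_x = 2*4*3.5012 = 28.0097, grad_y = 2*6*-2.3585 = -28.3021
  x_4 = 3.5012 - 0.01*28.0097 = 3.2211
  y_4 = -2.3585 - 0.01*-28.3021 = -2.0755
f(3.2211, -2.0755) = 4*3.2211^2 + 6*(-2.0755)^2 = 67.3482


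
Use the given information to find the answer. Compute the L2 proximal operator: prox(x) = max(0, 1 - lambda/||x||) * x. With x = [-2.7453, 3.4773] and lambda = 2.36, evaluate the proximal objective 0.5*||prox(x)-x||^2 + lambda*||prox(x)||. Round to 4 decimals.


Step 1: Compute ||x||.
||x|| = 4.4304
Step 2: Compute scaling factor.
scale = max(0, 1 - 2.36/4.4304) = 0.4673
Step 3: prox(x) = [-1.2829, 1.625]
||prox(x)|| = 2.0704
Step 4: Proximal objective.
0.5*||prox-x||^2 = 2.7848
lambda*||prox|| = 4.8861
Total = 7.6709


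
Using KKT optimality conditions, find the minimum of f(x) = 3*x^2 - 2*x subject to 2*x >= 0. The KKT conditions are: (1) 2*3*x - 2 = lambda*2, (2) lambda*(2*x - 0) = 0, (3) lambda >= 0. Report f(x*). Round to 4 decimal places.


Step 1: Try lambda = 0 (constraint inactive).
Stationarity: 2*3*x - 2 = 0
x* = 2/(2*3) = 1/3 = 0.3333 (rounded; the exact value 1/3 is used below)
Check constraint: 2*0.3333 = 0.6666 >= 0 -- satisfied.
Step 2: Compute optimal value.
f(x*) = 3*(1/3)^2 - 2*(1/3) = -0.3333


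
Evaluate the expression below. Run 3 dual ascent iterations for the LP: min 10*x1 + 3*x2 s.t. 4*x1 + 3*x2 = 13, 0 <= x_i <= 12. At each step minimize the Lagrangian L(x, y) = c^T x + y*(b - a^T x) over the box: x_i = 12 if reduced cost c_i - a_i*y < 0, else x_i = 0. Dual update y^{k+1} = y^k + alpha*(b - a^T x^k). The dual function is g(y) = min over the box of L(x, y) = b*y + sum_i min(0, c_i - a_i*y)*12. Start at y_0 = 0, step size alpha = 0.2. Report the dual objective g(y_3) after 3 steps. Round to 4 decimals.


Dual ascent for LP: min 10*x1 + 3*x2, 4*x1 + 3*x2 = 13, 0 <= x_i <= 12
Step 1: y^k = 0.0, reduced costs: (10.0, 3.0)
  x^k = (0.0, 0.0), subgradient = b - a^T x = 13.0
  y^{k+1} = 0.0 + 0.2*13.0 = 2.6
Step 2: y^k = 2.6, reduced costs: (-0.4, -4.8)
  x^k = (12.0, 12.0), subgradient = b - a^T x = -71.0
  y^{k+1} = 2.6 + 0.2*-71.0 = -11.6
Step 3: y^k = -11.6, reduced costs: (56.4, 37.8)
  x^k = (0.0, 0.0), subgradient = b - a^T x = 13.0
  y^{k+1} = -11.6 + 0.2*13.0 = -9.0
Dual objective at y_3 = -9.0: reduced costs (46.0, 30.0), box minimizer x = (0.0, 0.0)
g(y_3) = b*y + (c1 - a1*y)*x1 + (c2 - a2*y)*x2 = 13*(-9.0) + 46.0*0.0 + 30.0*0.0 = -117.0 + 0.0 + 0.0 = -117.0


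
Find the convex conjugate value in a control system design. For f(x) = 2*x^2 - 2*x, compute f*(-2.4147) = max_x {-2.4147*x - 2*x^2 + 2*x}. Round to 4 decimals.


f*(y) = sup_x {y*x - a*x^2 - b*x} = sup_x {(y-b)*x - a*x^2}
FOC: (y - b) - 2a*x = 0 => x* = (y - b)/(2a)
x* = (-2.4147 + 2)/(2*2) = -0.1037
f*(-2.4147) = (y-b)^2/(4a) = (-2.4147 + 2)^2/(4*2)
= 0.172/8 = 0.0215


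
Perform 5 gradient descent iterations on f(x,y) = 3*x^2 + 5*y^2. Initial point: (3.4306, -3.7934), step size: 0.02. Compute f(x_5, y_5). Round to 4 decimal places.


Gradient descent on f(x,y) = 3*x^2 + 5*y^2.
Starting point: (3.4306, -3.7934), alpha = 0.02
Step 1: grad_x = 2*3*3.4306 = 20.5836, grad_y = 2*5*-3.7934 = -37.934
  x_1 = 3.4306 - 0.02*20.5836 = 3.0189
  y_1 = -3.7934 - 0.02*-37.934 = -3.0347
Step 2: grad_x = 2*3*3.0189 = 18.1136, grad_y = 2*5*-3.0347 = -30.3472
  x_2 = 3.0189 - 0.02*18.1136 = 2.6567
  y_2 = -3.0347 - 0.02*-30.3472 = -2.4278
Step 3: grad_x = 2*3*2.6567 = 15.9399, grad_y = 2*5*-2.4278 = -24.2778
  x_3 = 2.6567 - 0.02*15.9399 = 2.3379
  y_3 = -2.4278 - 0.02*-24.2778 = -1.9422
Step 4: grad_x = 2*3*2.3379 = 14.0271, grad_y = 2*5*-1.9422 = -19.4222
  x_4 = 2.3379 - 0.02*14.0271 = 2.0573
  y_4 = -1.9422 - 0.02*-19.4222 = -1.5538
Step 5: grad_x = 2*3*2.0573 = 12.3439, grad_y = 2*5*-1.5538 = -15.5378
  x_5 = 2.0573 - 0.02*12.3439 = 1.8104
  y_5 = -1.5538 - 0.02*-15.5378 = -1.243
f(1.8104, -1.243) = 3*1.8104^2 + 5*(-1.243)^2 = 17.5586


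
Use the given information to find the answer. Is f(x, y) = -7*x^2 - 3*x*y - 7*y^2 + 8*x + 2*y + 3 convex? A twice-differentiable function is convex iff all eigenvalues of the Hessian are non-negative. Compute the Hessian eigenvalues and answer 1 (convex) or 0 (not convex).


The Hessian of f(x,y) = -7*x^2 - 3*x*y - 7*y^2 + 8*x + 2*y + 3 is:
H = [[-14, -3], [-3, -14]]
Trace = -14 - 14 = -28
Determinant = -14*-14 - (-3)^2 = 187
Discriminant = (-28)^2 - 4*187 = 36.0
Eigenvalues: lambda_1 = -17.0, lambda_2 = -11.0
The function is not convex.

0


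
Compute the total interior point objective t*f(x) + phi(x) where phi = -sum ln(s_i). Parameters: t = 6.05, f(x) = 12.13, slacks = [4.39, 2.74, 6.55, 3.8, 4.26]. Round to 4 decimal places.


Step 1: Compute log-barrier.
ln values: [1.4793, 1.008, 1.8795, 1.335, 1.4493]
phi = -(1.4793 + 1.008 + 1.8795 + 1.335 + 1.4493) = -7.151
Step 2: Compute augmented objective.
t*f(x) = 6.05*12.13 = 73.3865
Total = 73.3865 - 7.151 = 66.2355


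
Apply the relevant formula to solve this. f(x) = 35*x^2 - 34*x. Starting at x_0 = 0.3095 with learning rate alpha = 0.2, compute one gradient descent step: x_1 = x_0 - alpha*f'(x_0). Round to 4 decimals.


We compute the gradient at x_0 and apply the update.
f'(x) = 70*x - 34
f'(0.3095) = 70*0.3095 - 34 = -12.335
x_1 = 0.3095 - 0.2*-12.335 = 2.7765


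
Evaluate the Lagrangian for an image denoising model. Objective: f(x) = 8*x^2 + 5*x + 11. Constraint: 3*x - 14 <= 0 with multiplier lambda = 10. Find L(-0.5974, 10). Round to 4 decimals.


Step 1: Evaluate f(x).
f(-0.5974) = 8*(-0.5974)^2 + 5*(-0.5974) + 11 = 10.8681
Step 2: Evaluate g(x).
g(-0.5974) = 3*-0.5974 - 14 = -15.7922
Step 3: Compute Lagrangian.
L = 10.8681 + 10*-15.7922 = -147.0539


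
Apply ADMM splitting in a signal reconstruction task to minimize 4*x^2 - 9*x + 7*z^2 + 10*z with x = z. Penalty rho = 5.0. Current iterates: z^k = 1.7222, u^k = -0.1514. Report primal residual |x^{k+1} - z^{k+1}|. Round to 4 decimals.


ADMM iteration with rho = 5.0, z^k = 1.7222, u^k = -0.1514
Step 1: x-update.
Minimize 4*x^2 - 9*x + (5.0/2)*(x - 1.7222 - 0.1514)^2
FOC: (2*4 + 5.0)*x = 9 + 5.0*(1.7222 + 0.1514)
x^{k+1} = 1.4129
Step 2: z-update.
Minimize 7*z^2 + 10*z + (5.0/2)*(1.4129 - z - 0.1514)^2
FOC: (2*7 + 5.0)*z = -10 + 5.0*(1.4129 - 0.1514)
z^{k+1} = -0.1943
Step 3: u-update.
u^{k+1} = -0.1514 + 1.4129 + 0.1943 = 1.4559
Step 4: Primal residual = |1.4129 + 0.1943| = 1.6073


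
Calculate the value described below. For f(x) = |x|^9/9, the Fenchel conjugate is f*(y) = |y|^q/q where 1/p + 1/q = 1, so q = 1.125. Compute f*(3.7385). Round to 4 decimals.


The conjugate exponent q satisfies 1/p + 1/q = 1.
p = 9, so q = 9/(9 - 1) = 1.125
|y|^q = 3.7385^1.125 = 4.4084
f*(3.7385) = 4.4084 / 1.125 = 3.9186


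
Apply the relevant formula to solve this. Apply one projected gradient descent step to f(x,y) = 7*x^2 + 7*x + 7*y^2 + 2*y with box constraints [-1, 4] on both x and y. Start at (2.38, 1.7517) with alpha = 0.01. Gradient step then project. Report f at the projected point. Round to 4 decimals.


Step 1: Compute gradient at (2.38, 1.7517).
grad_x = 2*7*2.38 + 7 = 40.32
grad_y = 2*7*1.7517 + 2 = 26.5238
Step 2: Gradient step.
x_raw = 2.38 - 0.01*40.32 = 1.9768
y_raw = 1.7517 - 0.01*26.5238 = 1.4865
Step 3: Project onto [-1, 4].
x_proj = clip(1.9768) = 1.9768
y_proj = clip(1.4865) = 1.4865
Step 4: Evaluate f.
f(1.9768, 1.4865) = 59.6317


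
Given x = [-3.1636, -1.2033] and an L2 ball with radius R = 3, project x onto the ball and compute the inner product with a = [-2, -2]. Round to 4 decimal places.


Step 1: Compute ||x|| (intermediates to 6 decimals).
||x|| = sqrt((-3.1636)^2 + (-1.2033)^2) = 3.384715
Step 2: Project.
Since ||x|| > R, scale = R/||x|| = 3/3.384715 = 0.886338, proj(x) = scale * x
proj(x) = [-2.804019, -1.066531]
Step 3: Dot product.
a^T * proj(x) = -2*(-2.804019) - 2*(-1.066531) = 7.7411


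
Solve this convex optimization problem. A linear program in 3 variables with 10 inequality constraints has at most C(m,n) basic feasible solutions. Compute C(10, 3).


Each vertex corresponds to some choice of n active constraints out of m, so the number of vertices is at most C(m, n) = m! / (n!(m-n)!).
m = 10, n = 3
Numerator: 10 * 9 * 8
Denominator: 3! = 6
C(10, 3) = 120


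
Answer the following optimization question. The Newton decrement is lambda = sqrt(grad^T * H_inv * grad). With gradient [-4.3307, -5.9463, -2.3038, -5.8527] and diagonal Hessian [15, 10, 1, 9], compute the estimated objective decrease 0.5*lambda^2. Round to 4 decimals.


Step 1: H is diagonal, so H^(-1) * g = [-0.2887, -0.5946, -2.3038, -0.6503].
Step 2: g^T H^(-1) g = sum_i g_i^2 / H_ii
  = (-4.3307)^2/15 + (-5.9463)^2/10 + (-2.3038)^2/1 + (-5.8527)^2/9
  = 1.2503 + 3.5358 + 5.3075 + 3.806 = 13.8997
Step 3: Objective decrease = 0.5 * g^T H^(-1) g = 6.9498


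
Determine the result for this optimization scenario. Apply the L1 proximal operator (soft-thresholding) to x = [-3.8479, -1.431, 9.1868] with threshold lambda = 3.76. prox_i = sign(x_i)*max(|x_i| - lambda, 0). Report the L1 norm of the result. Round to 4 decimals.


Soft-thresholding with lambda = 3.76:
prox(-3.8479) = sign(-3.8479)*max(|-3.8479| - 3.76, 0) = -0.0879
prox(-1.431) = sign(-1.431)*max(|-1.431| - 3.76, 0) = 0.0
prox(9.1868) = sign(9.1868)*max(|9.1868| - 3.76, 0) = 5.4268
prox(x) = [-0.0879, 0.0, 5.4268]
||prox(x)||_1 = 0.0879 + 0.0 + 5.4268 = 5.5147


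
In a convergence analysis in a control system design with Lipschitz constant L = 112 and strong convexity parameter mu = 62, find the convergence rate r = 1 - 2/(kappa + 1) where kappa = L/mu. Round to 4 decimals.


Step 1: Compute the condition number.
kappa = L/mu = 112/62 = 1.8065
Step 2: Compute the convergence rate.
r = 1 - 2/(kappa + 1) = 1 - 2*mu/(L + mu) = (L - mu)/(L + mu) = 50/174 = 0.2874


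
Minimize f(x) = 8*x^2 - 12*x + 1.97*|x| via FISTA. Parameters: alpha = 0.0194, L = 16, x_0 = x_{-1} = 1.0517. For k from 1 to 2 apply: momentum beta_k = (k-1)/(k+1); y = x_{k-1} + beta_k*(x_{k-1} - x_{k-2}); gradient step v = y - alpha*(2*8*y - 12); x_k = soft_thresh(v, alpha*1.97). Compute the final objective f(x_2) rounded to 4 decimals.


FISTA on f(x) = 8*x^2 - 12*x + 1.97*|x|
L = 16, alpha = 0.0194
Iteration 1: beta = 0.0, y = 1.0517 + 0.0*(1.0517 - 1.0517) = 1.0517
  grad(y) = 4.8272, v = y - alpha*grad = 0.9581
  prox(v) = soft_thresh(0.9581, 0.0382) = 0.9198
Iteration 2: beta = 0.3333, y = 0.9198 + 0.3333*(0.9198 - 1.0517) = 0.8759
  grad(y) = 2.0141, v = y - alpha*grad = 0.8368
  prox(v) = soft_thresh(0.8368, 0.0382) = 0.7986
f(x_2) = 8*0.7986^2 - 12*0.7986 + 1.97*|0.7986| = -2.9079


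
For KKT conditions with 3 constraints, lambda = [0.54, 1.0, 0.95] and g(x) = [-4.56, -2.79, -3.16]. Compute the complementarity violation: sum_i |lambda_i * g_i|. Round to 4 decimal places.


KKT complementary slackness check:
lambda_1 * g_1 = 0.54 * -4.56 = -2.4624
lambda_2 * g_2 = 1.0 * -2.79 = -2.79
lambda_3 * g_3 = 0.95 * -3.16 = -3.002
Total violation = 2.4624 + 2.79 + 3.002 = 8.2544


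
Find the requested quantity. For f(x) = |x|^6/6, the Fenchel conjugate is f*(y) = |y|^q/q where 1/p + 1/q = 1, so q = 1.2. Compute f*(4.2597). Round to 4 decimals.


The conjugate exponent q satisfies 1/p + 1/q = 1.
p = 6, so q = 6/(6 - 1) = 1.2
|y|^q = 4.2597^1.2 = 5.6919
f*(4.2597) = 5.6919 / 1.2 = 4.7432


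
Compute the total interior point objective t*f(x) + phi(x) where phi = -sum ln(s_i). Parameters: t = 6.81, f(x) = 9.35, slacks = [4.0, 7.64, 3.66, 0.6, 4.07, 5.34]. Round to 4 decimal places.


Step 1: Compute log-barrier.
ln values: [1.3863, 2.0334, 1.2975, -0.5108, 1.4036, 1.6752]
phi = -(1.3863 + 2.0334 + 1.2975 - 0.5108 + 1.4036 + 1.6752) = -7.2852
Step 2: Compute augmented objective.
t*f(x) = 6.81*9.35 = 63.6735
Total = 63.6735 - 7.2852 = 56.3883


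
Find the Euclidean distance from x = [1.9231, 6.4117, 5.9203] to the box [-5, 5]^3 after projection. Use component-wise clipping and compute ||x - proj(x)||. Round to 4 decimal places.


Project each component onto [-5, 5].
clip(1.9231) = 1.9231, clip(6.4117) = 5.0, clip(5.9203) = 5.0
Projection = [1.9231, 5.0, 5.0]
Squared diffs: [0.0, 1.9929, 0.847]
Distance = sqrt(2.8399) = 1.6852


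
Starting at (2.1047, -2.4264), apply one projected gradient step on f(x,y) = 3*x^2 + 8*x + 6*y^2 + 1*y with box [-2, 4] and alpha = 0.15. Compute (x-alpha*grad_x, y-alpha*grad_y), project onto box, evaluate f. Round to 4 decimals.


Step 1: Compute gradient at (2.1047, -2.4264).
grad_x = 2*3*2.1047 + 8 = 20.6282
grad_y = 2*6*-2.4264 + 1 = -28.1168
Step 2: Gradient step.
x_raw = 2.1047 - 0.15*20.6282 = -0.9895
y_raw = -2.4264 - 0.15*-28.1168 = 1.7911
Step 3: Project onto [-2, 4].
x_proj = clip(-0.9895) = -0.9895
y_proj = clip(1.7911) = 1.7911
Step 4: Evaluate f.
f(-0.9895, 1.7911) = 16.0611


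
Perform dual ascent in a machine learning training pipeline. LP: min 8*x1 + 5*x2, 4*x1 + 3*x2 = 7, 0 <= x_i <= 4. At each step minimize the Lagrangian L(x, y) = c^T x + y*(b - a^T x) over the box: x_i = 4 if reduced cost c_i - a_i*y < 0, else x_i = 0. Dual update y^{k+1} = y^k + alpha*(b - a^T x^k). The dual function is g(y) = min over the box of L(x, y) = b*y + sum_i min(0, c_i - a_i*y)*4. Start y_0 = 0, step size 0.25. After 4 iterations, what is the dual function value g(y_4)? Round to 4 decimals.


Dual ascent for LP: min 8*x1 + 5*x2, 4*x1 + 3*x2 = 7, 0 <= x_i <= 4
Step 1: y^k = 0.0, reduced costs: (8.0, 5.0)
  x^k = (0.0, 0.0), subgradient = b - a^T x = 7.0
  y^{k+1} = 0.0 + 0.25*7.0 = 1.75
Step 2: y^k = 1.75, reduced costs: (1.0, -0.25)
  x^k = (0.0, 4.0), subgradient = b - a^T x = -5.0
  y^{k+1} = 1.75 + 0.25*-5.0 = 0.5
Step 3: y^k = 0.5, reduced costs: (6.0, 3.5)
  x^k = (0.0, 0.0), subgradient = b - a^T x = 7.0
  y^{k+1} = 0.5 + 0.25*7.0 = 2.25
Step 4: y^k = 2.25, reduced costs: (-1.0, -1.75)
  x^k = (4.0, 4.0), subgradient = b - a^T x = -21.0
  y^{k+1} = 2.25 + 0.25*-21.0 = -3.0
Dual objective at y_4 = -3.0: reduced costs (20.0, 14.0), box minimizer x = (0.0, 0.0)
g(y_4) = b*y + (c1 - a1*y)*x1 + (c2 - a2*y)*x2 = 7*(-3.0) + 20.0*0.0 + 14.0*0.0 = -21.0 + 0.0 + 0.0 = -21.0


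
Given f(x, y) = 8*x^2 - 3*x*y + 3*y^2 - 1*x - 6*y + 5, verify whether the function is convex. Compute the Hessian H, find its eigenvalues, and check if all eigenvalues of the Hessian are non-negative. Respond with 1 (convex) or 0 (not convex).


The Hessian of f(x,y) = 8*x^2 - 3*x*y + 3*y^2 - 1*x - 6*y + 5 is:
H = [[16, -3], [-3, 6]]
Trace = 16 + 6 = 22
Determinant = 16*6 - (-3)^2 = 87
Discriminant = (22)^2 - 4*87 = 136.0
Eigenvalues: lambda_1 = 5.169, lambda_2 = 16.831
The function is convex.

1


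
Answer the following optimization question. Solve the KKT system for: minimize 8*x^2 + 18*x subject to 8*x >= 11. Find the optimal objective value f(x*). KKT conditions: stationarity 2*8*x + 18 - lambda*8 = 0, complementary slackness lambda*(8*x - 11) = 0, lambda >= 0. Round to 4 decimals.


Step 1: Try lambda = 0 (constraint inactive).
x_unc = -18/(2*8) = -1.125
Check: 8*-1.125 = -9.0 < 11 -- violated!
Step 2: Constraint must be active: 8*x = 11
x* = 11/8 = 1.375
lambda = (2*8*1.375 + 18)/8 = 5.0
Step 3: Compute optimal value.
f(x*) = 8*1.375^2 + 18*1.375 = 39.875


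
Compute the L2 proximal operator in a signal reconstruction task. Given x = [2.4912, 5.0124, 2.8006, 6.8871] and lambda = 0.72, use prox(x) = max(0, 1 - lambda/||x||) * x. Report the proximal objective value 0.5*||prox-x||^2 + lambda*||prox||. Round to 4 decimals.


Step 1: Compute ||x||.
||x|| = 9.3062
Step 2: Compute scaling factor.
scale = max(0, 1 - 0.72/9.3062) = 0.9226
Step 3: prox(x) = [2.2985, 4.6246, 2.5839, 6.3543]
||prox(x)|| = 8.5862
Step 4: Proximal objective.
0.5*||prox-x||^2 = 0.2592
lambda*||prox|| = 6.1821
Total = 6.4413


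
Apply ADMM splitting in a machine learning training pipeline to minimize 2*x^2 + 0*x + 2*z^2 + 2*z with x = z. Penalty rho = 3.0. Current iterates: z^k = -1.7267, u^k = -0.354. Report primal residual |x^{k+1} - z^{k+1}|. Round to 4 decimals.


ADMM iteration with rho = 3.0, z^k = -1.7267, u^k = -0.354
Step 1: x-update.
Minimize 2*x^2 + 0*x + (3.0/2)*(x + 1.7267 - 0.354)^2
FOC: (2*2 + 3.0)*x = 0 + 3.0*(-1.7267 + 0.354)
x^{k+1} = -0.5883
Step 2: z-update.
Minimize 2*z^2 + 2*z + (3.0/2)*(-0.5883 - z - 0.354)^2
FOC: (2*2 + 3.0)*z = -2 + 3.0*(-0.5883 - 0.354)
z^{k+1} = -0.6896
Step 3: u-update.
u^{k+1} = -0.354 - 0.5883 + 0.6896 = -0.2527
Step 4: Primal residual = |-0.5883 + 0.6896| = 0.1013


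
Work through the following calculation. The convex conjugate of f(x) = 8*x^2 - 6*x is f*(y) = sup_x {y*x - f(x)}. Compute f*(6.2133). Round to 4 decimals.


f*(y) = sup_x {y*x - a*x^2 - b*x} = sup_x {(y-b)*x - a*x^2}
FOC: (y - b) - 2a*x = 0 => x* = (y - b)/(2a)
x* = (6.2133 + 6)/(2*8) = 0.7633
f*(6.2133) = (y-b)^2/(4a) = (6.2133 + 6)^2/(4*8)
= 149.1647/32 = 4.6614


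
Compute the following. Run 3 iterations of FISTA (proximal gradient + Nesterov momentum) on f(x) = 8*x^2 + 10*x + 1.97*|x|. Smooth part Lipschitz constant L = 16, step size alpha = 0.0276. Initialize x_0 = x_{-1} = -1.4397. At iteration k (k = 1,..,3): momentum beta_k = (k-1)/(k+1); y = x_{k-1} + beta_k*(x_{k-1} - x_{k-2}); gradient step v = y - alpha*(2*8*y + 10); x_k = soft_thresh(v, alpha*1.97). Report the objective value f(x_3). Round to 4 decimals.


FISTA on f(x) = 8*x^2 + 10*x + 1.97*|x|
L = 16, alpha = 0.0276
Iteration 1: beta = 0.0, y = -1.4397 + 0.0*(-1.4397 + 1.4397) = -1.4397
  grad(y) = -13.0352, v = y - alpha*grad = -1.0799
  prox(v) = soft_thresh(-1.0799, 0.0544) = -1.0256
Iteration 2: beta = 0.3333, y = -1.0256 + 0.3333*(-1.0256 + 1.4397) = -0.8875
  grad(y) = -4.2001, v = y - alpha*grad = -0.7716
  prox(v) = soft_thresh(-0.7716, 0.0544) = -0.7172
Iteration 3: beta = 0.5, y = -0.7172 + 0.5*(-0.7172 + 1.0256) = -0.563
  grad(y) = 0.9913, v = y - alpha*grad = -0.5904
  prox(v) = soft_thresh(-0.5904, 0.0544) = -0.536
f(x_3) = 8*(-0.536)^2 + 10*(-0.536) + 1.97*|-0.536| = -2.0057


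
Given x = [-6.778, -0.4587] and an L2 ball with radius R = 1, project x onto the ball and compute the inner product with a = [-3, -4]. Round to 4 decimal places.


Step 1: Compute ||x|| (intermediates to 6 decimals).
||x|| = sqrt((-6.778)^2 + (-0.4587)^2) = 6.793503
Step 2: Project.
Since ||x|| > R, scale = R/||x|| = 1/6.793503 = 0.147199, proj(x) = scale * x
proj(x) = [-0.997715, -0.06752]
Step 3: Dot product.
a^T * proj(x) = -3*(-0.997715) - 4*(-0.06752) = 3.2632


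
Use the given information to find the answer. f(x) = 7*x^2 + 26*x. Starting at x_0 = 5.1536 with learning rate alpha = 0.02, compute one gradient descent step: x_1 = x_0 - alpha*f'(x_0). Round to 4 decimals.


We compute the gradient at x_0 and apply the update.
f'(x) = 14*x + 26
f'(5.1536) = 14*5.1536 + 26 = 98.1504
x_1 = 5.1536 - 0.02*98.1504 = 3.1906


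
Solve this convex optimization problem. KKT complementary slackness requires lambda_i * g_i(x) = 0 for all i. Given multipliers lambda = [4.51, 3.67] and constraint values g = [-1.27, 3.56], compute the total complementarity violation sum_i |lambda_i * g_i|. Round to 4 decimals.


KKT complementary slackness check:
lambda_1 * g_1 = 4.51 * -1.27 = -5.7277
lambda_2 * g_2 = 3.67 * 3.56 = 13.0652
Total violation = 5.7277 + 13.0652 = 18.7929


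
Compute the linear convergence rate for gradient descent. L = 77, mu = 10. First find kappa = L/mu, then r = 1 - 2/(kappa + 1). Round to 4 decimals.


Step 1: Compute the condition number.
kappa = L/mu = 77/10 = 7.7
Step 2: Compute the convergence rate.
r = 1 - 2/(kappa + 1) = 1 - 2*mu/(L + mu) = (L - mu)/(L + mu) = 67/87 = 0.7701


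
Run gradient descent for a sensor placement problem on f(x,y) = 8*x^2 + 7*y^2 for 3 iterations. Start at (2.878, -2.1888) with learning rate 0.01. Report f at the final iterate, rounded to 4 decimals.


Gradient descent on f(x,y) = 8*x^2 + 7*y^2.
Starting point: (2.878, -2.1888), alpha = 0.01
Step 1: grad_x = 2*8*2.878 = 46.048, grad_y = 2*7*-2.1888 = -30.6432
  x_1 = 2.878 - 0.01*46.048 = 2.4175
  y_1 = -2.1888 - 0.01*-30.6432 = -1.8824
Step 2: grad_x = 2*8*2.4175 = 38.6803, grad_y = 2*7*-1.8824 = -26.3532
  x_2 = 2.4175 - 0.01*38.6803 = 2.0307
  y_2 = -1.8824 - 0.01*-26.3532 = -1.6188
Step 3: grad_x = 2*8*2.0307 = 32.4915, grad_y = 2*7*-1.6188 = -22.6637
  x_3 = 2.0307 - 0.01*32.4915 = 1.7058
  y_3 = -1.6188 - 0.01*-22.6637 = -1.3922
f(1.7058, -1.3922) = 8*1.7058^2 + 7*(-1.3922)^2 = 36.8456


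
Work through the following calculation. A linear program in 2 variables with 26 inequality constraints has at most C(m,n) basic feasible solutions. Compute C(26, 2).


Each vertex corresponds to some choice of n active constraints out of m, so the number of vertices is at most C(m, n) = m! / (n!(m-n)!).
m = 26, n = 2
Numerator: 26 * 25
Denominator: 2! = 2
C(26, 2) = 325


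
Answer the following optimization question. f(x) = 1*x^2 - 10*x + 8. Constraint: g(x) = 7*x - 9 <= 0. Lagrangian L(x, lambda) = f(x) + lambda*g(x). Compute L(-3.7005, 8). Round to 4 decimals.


Step 1: Evaluate f(x).
f(-3.7005) = 1*(-3.7005)^2 - 10*(-3.7005) + 8 = 58.6987
Step 2: Evaluate g(x).
g(-3.7005) = 7*-3.7005 - 9 = -34.9035
Step 3: Compute Lagrangian.
L = 58.6987 + 8*-34.9035 = -220.5293


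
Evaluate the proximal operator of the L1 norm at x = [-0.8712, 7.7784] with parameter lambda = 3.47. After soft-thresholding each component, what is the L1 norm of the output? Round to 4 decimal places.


Soft-thresholding with lambda = 3.47:
prox(-0.8712) = sign(-0.8712)*max(|-0.8712| - 3.47, 0) = 0.0
prox(7.7784) = sign(7.7784)*max(|7.7784| - 3.47, 0) = 4.3084
prox(x) = [0.0, 4.3084]
||prox(x)||_1 = 0.0 + 4.3084 = 4.3084


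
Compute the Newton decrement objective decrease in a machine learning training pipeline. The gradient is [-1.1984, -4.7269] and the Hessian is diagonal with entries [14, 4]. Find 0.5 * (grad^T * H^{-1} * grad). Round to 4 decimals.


Step 1: H is diagonal, so H^(-1) * g = [-0.0856, -1.1817].
Step 2: g^T H^(-1) g = sum_i g_i^2 / H_ii
  = (-1.1984)^2/14 + (-4.7269)^2/4
  = 0.1026 + 5.5859 = 5.6885
Step 3: Objective decrease = 0.5 * g^T H^(-1) g = 2.8442


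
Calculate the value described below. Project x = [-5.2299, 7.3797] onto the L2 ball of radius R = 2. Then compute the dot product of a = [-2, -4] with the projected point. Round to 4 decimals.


Step 1: Compute ||x|| (intermediates to 6 decimals).
||x|| = sqrt((-5.2299)^2 + 7.3797^2) = 9.044989
Step 2: Project.
Since ||x|| > R, scale = R/||x|| = 2/9.044989 = 0.221117, proj(x) = scale * x
proj(x) = [-1.15642, 1.631777]
Step 3: Dot product.
a^T * proj(x) = -2*(-1.15642) - 4*1.631777 = -4.2143


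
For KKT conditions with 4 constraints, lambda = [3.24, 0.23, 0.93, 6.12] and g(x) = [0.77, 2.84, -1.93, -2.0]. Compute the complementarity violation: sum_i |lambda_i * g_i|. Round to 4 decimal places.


KKT complementary slackness check:
lambda_1 * g_1 = 3.24 * 0.77 = 2.4948
lambda_2 * g_2 = 0.23 * 2.84 = 0.6532
lambda_3 * g_3 = 0.93 * -1.93 = -1.7949
lambda_4 * g_4 = 6.12 * -2.0 = -12.24
Total violation = 2.4948 + 0.6532 + 1.7949 + 12.24 = 17.1829


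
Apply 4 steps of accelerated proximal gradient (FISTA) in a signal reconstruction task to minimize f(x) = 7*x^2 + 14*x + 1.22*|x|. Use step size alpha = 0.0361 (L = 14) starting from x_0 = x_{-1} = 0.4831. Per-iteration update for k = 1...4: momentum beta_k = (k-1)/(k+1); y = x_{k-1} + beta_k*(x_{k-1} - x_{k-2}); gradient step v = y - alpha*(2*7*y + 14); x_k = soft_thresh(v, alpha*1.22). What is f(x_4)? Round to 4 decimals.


FISTA on f(x) = 7*x^2 + 14*x + 1.22*|x|
L = 14, alpha = 0.0361
Iteration 1: beta = 0.0, y = 0.4831 + 0.0*(0.4831 - 0.4831) = 0.4831
  grad(y) = 20.7634, v = y - alpha*grad = -0.2665
  prox(v) = soft_thresh(-0.2665, 0.044) = -0.2224
Iteration 2: beta = 0.3333, y = -0.2224 + 0.3333*(-0.2224 - 0.4831) = -0.4576
  grad(y) = 7.5938, v = y - alpha*grad = -0.7317
  prox(v) = soft_thresh(-0.7317, 0.044) = -0.6877
Iteration 3: beta = 0.5, y = -0.6877 + 0.5*(-0.6877 + 0.2224) = -0.9203
  grad(y) = 1.1156, v = y - alpha*grad = -0.9606
  prox(v) = soft_thresh(-0.9606, 0.044) = -0.9165
Iteration 4: beta = 0.6, y = -0.9165 + 0.6*(-0.9165 + 0.6877) = -1.0539
  grad(y) = -0.7541, v = y - alpha*grad = -1.0266
  prox(v) = soft_thresh(-1.0266, 0.044) = -0.9826
f(x_4) = 7*(-0.9826)^2 + 14*(-0.9826) + 1.22*|-0.9826| = -5.7991


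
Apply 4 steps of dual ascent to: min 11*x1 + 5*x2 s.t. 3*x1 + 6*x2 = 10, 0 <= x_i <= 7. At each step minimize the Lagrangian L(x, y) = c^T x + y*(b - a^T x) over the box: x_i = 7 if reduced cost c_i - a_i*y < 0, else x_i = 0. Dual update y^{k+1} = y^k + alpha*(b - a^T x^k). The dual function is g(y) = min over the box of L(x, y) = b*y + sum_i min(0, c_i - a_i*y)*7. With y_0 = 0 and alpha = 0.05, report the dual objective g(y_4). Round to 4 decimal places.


Dual ascent for LP: min 11*x1 + 5*x2, 3*x1 + 6*x2 = 10, 0 <= x_i <= 7
Step 1: y^k = 0.0, reduced costs: (11.0, 5.0)
  x^k = (0.0, 0.0), subgradient = b - a^T x = 10.0
  y^{k+1} = 0.0 + 0.05*10.0 = 0.5
Step 2: y^k = 0.5, reduced costs: (9.5, 2.0)
  x^k = (0.0, 0.0), subgradient = b - a^T x = 10.0
  y^{k+1} = 0.5 + 0.05*10.0 = 1.0
Step 3: y^k = 1.0, reduced costs: (8.0, -1.0)
  x^k = (0.0, 7.0), subgradient = b - a^T x = -32.0
  y^{k+1} = 1.0 + 0.05*-32.0 = -0.6
Step 4: y^k = -0.6, reduced costs: (12.8, 8.6)
  x^k = (0.0, 0.0), subgradient = b - a^T x = 10.0
  y^{k+1} = -0.6 + 0.05*10.0 = -0.1
Dual objective at y_4 = -0.1: reduced costs (11.3, 5.6), box minimizer x = (0.0, 0.0)
g(y_4) = b*y + (c1 - a1*y)*x1 + (c2 - a2*y)*x2 = 10*(-0.1) + 11.3*0.0 + 5.6*0.0 = -1.0 + 0.0 + 0.0 = -1.0


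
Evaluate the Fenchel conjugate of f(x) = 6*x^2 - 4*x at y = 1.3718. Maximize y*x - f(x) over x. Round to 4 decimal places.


f*(y) = sup_x {y*x - a*x^2 - b*x} = sup_x {(y-b)*x - a*x^2}
FOC: (y - b) - 2a*x = 0 => x* = (y - b)/(2a)
x* = (1.3718 + 4)/(2*6) = 0.4477
f*(1.3718) = (y-b)^2/(4a) = (1.3718 + 4)^2/(4*6)
= 28.8562/24 = 1.2023


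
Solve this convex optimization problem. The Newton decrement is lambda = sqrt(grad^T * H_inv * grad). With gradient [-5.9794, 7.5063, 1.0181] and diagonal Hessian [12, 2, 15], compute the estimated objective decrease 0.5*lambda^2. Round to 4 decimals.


Step 1: H is diagonal, so H^(-1) * g = [-0.4983, 3.7532, 0.0679].
Step 2: g^T H^(-1) g = sum_i g_i^2 / H_ii
  = (-5.9794)^2/12 + (7.5063)^2/2 + (1.0181)^2/15
  = 2.9794 + 28.1723 + 0.0691 = 31.2208
Step 3: Objective decrease = 0.5 * g^T H^(-1) g = 15.6104


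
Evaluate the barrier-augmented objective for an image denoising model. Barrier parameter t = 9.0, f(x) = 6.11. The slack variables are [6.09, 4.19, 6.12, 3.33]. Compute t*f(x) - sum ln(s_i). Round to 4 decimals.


Step 1: Compute log-barrier.
ln values: [1.8066, 1.4327, 1.8116, 1.203]
phi = -(1.8066 + 1.4327 + 1.8116 + 1.203) = -6.2539
Step 2: Compute augmented objective.
t*f(x) = 9.0*6.11 = 54.99
Total = 54.99 - 6.2539 = 48.7361


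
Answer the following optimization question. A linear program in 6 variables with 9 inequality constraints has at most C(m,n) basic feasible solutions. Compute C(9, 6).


Each vertex corresponds to some choice of n active constraints out of m, so the number of vertices is at most C(m, n) = m! / (n!(m-n)!).
m = 9, n = 6
Numerator: 9 * 8 * 7 * 6 * 5 * 4
Denominator: 6! = 720
C(9, 6) = 84


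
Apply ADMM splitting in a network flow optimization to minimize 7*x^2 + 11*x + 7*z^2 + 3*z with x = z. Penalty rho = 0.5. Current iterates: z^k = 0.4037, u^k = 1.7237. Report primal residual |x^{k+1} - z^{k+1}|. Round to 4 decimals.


ADMM iteration with rho = 0.5, z^k = 0.4037, u^k = 1.7237
Step 1: x-update.
Minimize 7*x^2 + 11*x + (0.5/2)*(x - 0.4037 + 1.7237)^2
FOC: (2*7 + 0.5)*x = -11 + 0.5*(0.4037 - 1.7237)
x^{k+1} = -0.8041
Step 2: z-update.
Minimize 7*z^2 + 3*z + (0.5/2)*(-0.8041 - z + 1.7237)^2
FOC: (2*7 + 0.5)*z = -3 + 0.5*(-0.8041 + 1.7237)
z^{k+1} = -0.1752
Step 3: u-update.
u^{k+1} = 1.7237 - 0.8041 + 0.1752 = 1.0947
Step 4: Primal residual = |-0.8041 + 0.1752| = 0.629


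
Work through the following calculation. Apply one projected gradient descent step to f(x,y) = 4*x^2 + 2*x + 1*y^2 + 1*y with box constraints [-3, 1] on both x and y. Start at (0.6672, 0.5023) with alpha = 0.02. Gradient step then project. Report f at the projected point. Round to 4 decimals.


Step 1: Compute gradient at (0.6672, 0.5023).
grad_x = 2*4*0.6672 + 2 = 7.3376
grad_y = 2*1*0.5023 + 1 = 2.0046
Step 2: Gradient step.
x_raw = 0.6672 - 0.02*7.3376 = 0.5204
y_raw = 0.5023 - 0.02*2.0046 = 0.4622
Step 3: Project onto [-3, 1].
x_proj = clip(0.5204) = 0.5204
y_proj = clip(0.4622) = 0.4622
Step 4: Evaluate f.
f(0.5204, 0.4622) = 2.8002


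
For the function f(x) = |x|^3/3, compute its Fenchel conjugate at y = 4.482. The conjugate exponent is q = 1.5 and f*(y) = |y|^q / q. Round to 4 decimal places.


The conjugate exponent q satisfies 1/p + 1/q = 1.
p = 3, so q = 3/(3 - 1) = 1.5
|y|^q = 4.482^1.5 = 9.4887
f*(4.482) = 9.4887 / 1.5 = 6.3258


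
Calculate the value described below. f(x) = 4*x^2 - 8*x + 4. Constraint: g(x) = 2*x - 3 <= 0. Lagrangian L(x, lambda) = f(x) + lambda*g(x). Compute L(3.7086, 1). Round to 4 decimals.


Step 1: Evaluate f(x).
f(3.7086) = 4*3.7086^2 - 8*3.7086 + 4 = 29.3461
Step 2: Evaluate g(x).
g(3.7086) = 2*3.7086 - 3 = 4.4172
Step 3: Compute Lagrangian.
L = 29.3461 + 1*4.4172 = 33.7633


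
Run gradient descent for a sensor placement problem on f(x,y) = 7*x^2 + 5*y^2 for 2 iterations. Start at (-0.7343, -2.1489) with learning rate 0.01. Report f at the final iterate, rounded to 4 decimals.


Gradient descent on f(x,y) = 7*x^2 + 5*y^2.
Starting point: (-0.7343, -2.1489), alpha = 0.01
Step 1: grad_x = 2*7*-0.7343 = -10.2802, grad_y = 2*5*-2.1489 = -21.489
  x_1 = -0.7343 - 0.01*-10.2802 = -0.6315
  y_1 = -2.1489 - 0.01*-21.489 = -1.934
Step 2: grad_x = 2*7*-0.6315 = -8.841, grad_y = 2*5*-1.934 = -19.3401
  x_2 = -0.6315 - 0.01*-8.841 = -0.5431
  y_2 = -1.934 - 0.01*-19.3401 = -1.7406
f(-0.5431, -1.7406) = 7*(-0.5431)^2 + 5*(-1.7406)^2 = 17.2132


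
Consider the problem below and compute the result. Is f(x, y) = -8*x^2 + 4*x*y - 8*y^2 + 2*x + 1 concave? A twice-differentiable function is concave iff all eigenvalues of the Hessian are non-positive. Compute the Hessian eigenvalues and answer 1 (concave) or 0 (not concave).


The Hessian of f(x,y) = -8*x^2 + 4*x*y - 8*y^2 + 2*x + 1 is:
H = [[-16, 4], [4, -16]]
Trace = -16 - 16 = -32
Determinant = -16*-16 - (4)^2 = 240
Discriminant = (-32)^2 - 4*240 = 64.0
Eigenvalues: lambda_1 = -20.0, lambda_2 = -12.0
The function is concave.

1


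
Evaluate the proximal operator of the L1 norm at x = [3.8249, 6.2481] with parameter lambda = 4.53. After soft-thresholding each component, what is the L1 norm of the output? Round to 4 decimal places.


Soft-thresholding with lambda = 4.53:
prox(3.8249) = sign(3.8249)*max(|3.8249| - 4.53, 0) = 0.0
prox(6.2481) = sign(6.2481)*max(|6.2481| - 4.53, 0) = 1.7181
prox(x) = [0.0, 1.7181]
||prox(x)||_1 = 0.0 + 1.7181 = 1.7181


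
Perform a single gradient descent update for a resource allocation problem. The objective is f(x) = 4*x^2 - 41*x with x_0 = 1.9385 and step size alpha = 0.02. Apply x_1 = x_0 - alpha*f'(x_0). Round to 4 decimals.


We compute the gradient at x_0 and apply the update.
f'(x) = 8*x - 41
f'(1.9385) = 8*1.9385 - 41 = -25.492
x_1 = 1.9385 - 0.02*-25.492 = 2.4483


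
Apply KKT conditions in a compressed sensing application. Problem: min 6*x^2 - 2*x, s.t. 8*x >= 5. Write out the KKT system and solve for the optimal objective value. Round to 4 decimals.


Step 1: Try lambda = 0 (constraint inactive).
x_unc = 2/(2*6) = 0.1667
Check: 8*0.1667 = 1.3336 < 5 -- violated!
Step 2: Constraint must be active: 8*x = 5
x* = 5/8 = 0.625
lambda = (2*6*0.625 - 2)/8 = 0.6875
Step 3: Compute optimal value.
f(x*) = 6*0.625^2 - 2*0.625 = 1.0938


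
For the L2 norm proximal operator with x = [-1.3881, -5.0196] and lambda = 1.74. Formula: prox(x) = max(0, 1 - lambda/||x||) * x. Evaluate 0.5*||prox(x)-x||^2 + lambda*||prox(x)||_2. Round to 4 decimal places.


Step 1: Compute ||x||.
||x|| = 5.208
Step 2: Compute scaling factor.
scale = max(0, 1 - 1.74/5.208) = 0.6659
Step 3: prox(x) = [-0.9243, -3.3425]
||prox(x)|| = 3.468
Step 4: Proximal objective.
0.5*||prox-x||^2 = 1.5138
lambda*||prox|| = 6.0343
Total = 7.5481


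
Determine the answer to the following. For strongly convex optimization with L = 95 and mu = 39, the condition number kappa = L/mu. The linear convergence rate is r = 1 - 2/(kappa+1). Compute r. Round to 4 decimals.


Step 1: Compute the condition number.
kappa = L/mu = 95/39 = 2.4359
Step 2: Compute the convergence rate.
r = 1 - 2/(kappa + 1) = 1 - 2*mu/(L + mu) = (L - mu)/(L + mu) = 56/134 = 0.4179


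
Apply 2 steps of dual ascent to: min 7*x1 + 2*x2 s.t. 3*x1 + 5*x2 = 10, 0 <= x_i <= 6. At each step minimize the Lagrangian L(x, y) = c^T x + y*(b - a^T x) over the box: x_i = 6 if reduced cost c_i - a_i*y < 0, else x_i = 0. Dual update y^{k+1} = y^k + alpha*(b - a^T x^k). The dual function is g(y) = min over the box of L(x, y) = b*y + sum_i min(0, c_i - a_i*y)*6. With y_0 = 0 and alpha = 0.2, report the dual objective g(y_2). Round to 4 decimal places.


Dual ascent for LP: min 7*x1 + 2*x2, 3*x1 + 5*x2 = 10, 0 <= x_i <= 6
Step 1: y^k = 0.0, reduced costs: (7.0, 2.0)
  x^k = (0.0, 0.0), subgradient = b - a^T x = 10.0
  y^{k+1} = 0.0 + 0.2*10.0 = 2.0
Step 2: y^k = 2.0, reduced costs: (1.0, -8.0)
  x^k = (0.0, 6.0), subgradient = b - a^T x = -20.0
  y^{k+1} = 2.0 + 0.2*-20.0 = -2.0
Dual objective at y_2 = -2.0: reduced costs (13.0, 12.0), box minimizer x = (0.0, 0.0)
g(y_2) = b*y + (c1 - a1*y)*x1 + (c2 - a2*y)*x2 = 10*(-2.0) + 13.0*0.0 + 12.0*0.0 = -20.0 + 0.0 + 0.0 = -20.0


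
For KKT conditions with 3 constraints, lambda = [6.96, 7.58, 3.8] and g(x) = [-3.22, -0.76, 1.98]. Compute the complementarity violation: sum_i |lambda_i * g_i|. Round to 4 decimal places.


KKT complementary slackness check:
lambda_1 * g_1 = 6.96 * -3.22 = -22.4112
lambda_2 * g_2 = 7.58 * -0.76 = -5.7608
lambda_3 * g_3 = 3.8 * 1.98 = 7.524
Total violation = 22.4112 + 5.7608 + 7.524 = 35.696


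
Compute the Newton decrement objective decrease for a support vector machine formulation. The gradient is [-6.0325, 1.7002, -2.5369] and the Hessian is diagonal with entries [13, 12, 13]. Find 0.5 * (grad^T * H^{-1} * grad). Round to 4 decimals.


Step 1: H is diagonal, so H^(-1) * g = [-0.464, 0.1417, -0.1951].
Step 2: g^T H^(-1) g = sum_i g_i^2 / H_ii
  = (-6.0325)^2/13 + (1.7002)^2/12 + (-2.5369)^2/13
  = 2.7993 + 0.2409 + 0.4951 = 3.5353
Step 3: Objective decrease = 0.5 * g^T H^(-1) g = 1.7676


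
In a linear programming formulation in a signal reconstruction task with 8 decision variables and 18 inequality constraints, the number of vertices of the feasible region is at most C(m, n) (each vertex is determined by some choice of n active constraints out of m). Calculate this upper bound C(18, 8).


Each vertex corresponds to some choice of n active constraints out of m, so the number of vertices is at most C(m, n) = m! / (n!(m-n)!).
m = 18, n = 8
Numerator: 18 * 17 * 16 * 15 * 14 * 13 * 12 * 11
Denominator: 8! = 40320
C(18, 8) = 43758


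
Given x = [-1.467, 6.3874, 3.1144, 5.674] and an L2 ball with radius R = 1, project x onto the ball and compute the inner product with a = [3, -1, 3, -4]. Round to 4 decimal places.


Step 1: Compute ||x|| (intermediates to 6 decimals).
||x|| = sqrt((-1.467)^2 + 6.3874^2 + 3.1144^2 + 5.674^2) = 9.21112
Step 2: Project.
Since ||x|| > R, scale = R/||x|| = 1/9.21112 = 0.108564, proj(x) = scale * x
proj(x) = [-0.159263, 0.693442, 0.338112, 0.615992]
Step 3: Dot product.
a^T * proj(x) = 3*(-0.159263) - 1*0.693442 + 3*0.338112 - 4*0.615992 = -2.6209


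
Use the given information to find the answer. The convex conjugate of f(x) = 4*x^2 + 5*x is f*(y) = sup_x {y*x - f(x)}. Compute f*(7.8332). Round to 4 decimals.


f*(y) = sup_x {y*x - a*x^2 - b*x} = sup_x {(y-b)*x - a*x^2}
FOC: (y - b) - 2a*x = 0 => x* = (y - b)/(2a)
x* = (7.8332 - 5)/(2*4) = 0.3542
f*(7.8332) = (y-b)^2/(4a) = (7.8332 - 5)^2/(4*4)
= 8.027/16 = 0.5017


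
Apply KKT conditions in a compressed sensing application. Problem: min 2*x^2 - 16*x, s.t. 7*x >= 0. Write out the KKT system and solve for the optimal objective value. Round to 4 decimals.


Step 1: Try lambda = 0 (constraint inactive).
Stationarity: 2*2*x - 16 = 0
x* = 16/(2*2) = 4.0
Check constraint: 7*4.0 = 28.0 >= 0 -- satisfied.
Step 2: Compute optimal value.
f(x*) = 2*4.0^2 - 16*4.0 = -32.0


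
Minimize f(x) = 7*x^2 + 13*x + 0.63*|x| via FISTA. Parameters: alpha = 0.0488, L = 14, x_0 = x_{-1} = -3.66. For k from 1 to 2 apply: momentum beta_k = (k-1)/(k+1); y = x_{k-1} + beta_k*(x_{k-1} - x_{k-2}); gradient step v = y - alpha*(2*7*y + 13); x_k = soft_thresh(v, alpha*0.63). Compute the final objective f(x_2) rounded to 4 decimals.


FISTA on f(x) = 7*x^2 + 13*x + 0.63*|x|
L = 14, alpha = 0.0488
Iteration 1: beta = 0.0, y = -3.66 + 0.0*(-3.66 + 3.66) = -3.66
  grad(y) = -38.24, v = y - alpha*grad = -1.7939
  prox(v) = soft_thresh(-1.7939, 0.0307) = -1.7631
Iteration 2: beta = 0.3333, y = -1.7631 + 0.3333*(-1.7631 + 3.66) = -1.1309
  grad(y) = -2.832, v = y - alpha*grad = -0.9927
  prox(v) = soft_thresh(-0.9927, 0.0307) = -0.9619
f(x_2) = 7*(-0.9619)^2 + 13*(-0.9619) + 0.63*|-0.9619| = -5.4219


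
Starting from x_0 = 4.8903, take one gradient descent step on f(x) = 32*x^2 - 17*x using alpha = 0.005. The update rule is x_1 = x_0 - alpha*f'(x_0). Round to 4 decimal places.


We compute the gradient at x_0 and apply the update.
f'(x) = 64*x - 17
f'(4.8903) = 64*4.8903 - 17 = 295.9792
x_1 = 4.8903 - 0.005*295.9792 = 3.4104
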